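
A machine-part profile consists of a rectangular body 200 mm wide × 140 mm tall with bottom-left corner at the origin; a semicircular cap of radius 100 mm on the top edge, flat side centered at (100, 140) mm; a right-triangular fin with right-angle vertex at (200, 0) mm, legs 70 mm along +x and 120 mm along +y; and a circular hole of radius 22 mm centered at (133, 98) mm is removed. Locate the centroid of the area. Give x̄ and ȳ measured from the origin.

x̄ = 110.09 mm, ȳ = 104.44 mm

Part | A | x̄ᵢ | ȳᵢ | A·x̄ᵢ | A·ȳᵢ
rectangular body | 28000.00 | 100.00 | 70.00 | 2800000.00 | 1960000.00
semicircular top | 15707.96 | 100.00 | 182.44 | 1570796.33 | 2865781.52
triangular fin | 4200.00 | 223.33 | 40.00 | 938000.00 | 168000.00
hole | -1520.53 | 133.00 | 98.00 | -202230.60 | -149012.02
Σ | 46387.43 |  |  | 5106565.72 | 4844769.50
x̄ = 5106565.72 / 46387.43 = 110.09 mm
ȳ = 4844769.50 / 46387.43 = 104.44 mm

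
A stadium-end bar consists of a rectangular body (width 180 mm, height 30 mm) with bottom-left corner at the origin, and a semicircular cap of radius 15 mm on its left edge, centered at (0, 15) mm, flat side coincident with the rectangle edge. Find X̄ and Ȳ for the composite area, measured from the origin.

X̄ = 84.08 mm, Ȳ = 15.00 mm

rectangular body: A = 180 × 30 = 5400.00, centroid at (90.00, 15.00).
semicircular end: A = ½π·15² = 353.43, centroid at (-6.37, 15.00).
ΣA = 5753.43 mm², ΣAX̄ = 483750.00 mm³, ΣAȲ = 86301.44 mm³.
X̄ = 483750.00/5753.43 = 84.08 mm; Ȳ = 86301.44/5753.43 = 15.00 mm.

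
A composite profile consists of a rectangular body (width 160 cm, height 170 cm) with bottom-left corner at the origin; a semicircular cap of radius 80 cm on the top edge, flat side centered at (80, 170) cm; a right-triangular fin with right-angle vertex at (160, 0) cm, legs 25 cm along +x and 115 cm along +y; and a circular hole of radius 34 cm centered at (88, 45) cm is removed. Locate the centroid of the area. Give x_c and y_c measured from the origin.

rectangular body: A = 160 × 170 = 27200.00, centroid at (80.00, 85.00).
semicircular top: A = ½π·80² = 10053.10, centroid at (80.00, 203.95).
triangular fin: A = ½·25·115 = 1437.50, centroid at (168.33, 38.33).
hole: A = −π·34² = -3631.68, centroid at (88.00, 45.00).
ΣA = 35058.92 cm², ΣAx_c = 2902638.95 cm³, ΣAy_c = 4254038.25 cm³.
x_c = 2902638.95/35058.92 = 82.79 cm; y_c = 4254038.25/35058.92 = 121.34 cm.

x_c = 82.79 cm, y_c = 121.34 cm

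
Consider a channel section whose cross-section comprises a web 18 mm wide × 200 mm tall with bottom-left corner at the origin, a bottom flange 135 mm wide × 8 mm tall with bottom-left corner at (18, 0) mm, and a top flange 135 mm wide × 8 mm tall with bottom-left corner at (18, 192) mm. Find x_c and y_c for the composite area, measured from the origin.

web: A = 18 × 200 = 3600.00, centroid at (9.00, 100.00).
bottom flange: A = 135 × 8 = 1080.00, centroid at (85.50, 4.00).
top flange: A = 135 × 8 = 1080.00, centroid at (85.50, 196.00).
ΣA = 5760.00 mm², ΣAx_c = 217080.00 mm³, ΣAy_c = 576000.00 mm³.
x_c = 217080.00/5760.00 = 37.69 mm; y_c = 576000.00/5760.00 = 100.00 mm.

x_c = 37.69 mm, y_c = 100.00 mm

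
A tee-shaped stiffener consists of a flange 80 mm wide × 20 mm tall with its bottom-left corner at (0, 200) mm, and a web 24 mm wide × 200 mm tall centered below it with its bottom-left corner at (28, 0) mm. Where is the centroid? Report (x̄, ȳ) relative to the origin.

x̄ = 40.00 mm, ȳ = 127.50 mm

Part | A | x̄ᵢ | ȳᵢ | A·x̄ᵢ | A·ȳᵢ
web | 4800.00 | 40.00 | 100.00 | 192000.00 | 480000.00
flange | 1600.00 | 40.00 | 210.00 | 64000.00 | 336000.00
Σ | 6400.00 |  |  | 256000.00 | 816000.00
x̄ = 256000.00 / 6400.00 = 40.00 mm
ȳ = 816000.00 / 6400.00 = 127.50 mm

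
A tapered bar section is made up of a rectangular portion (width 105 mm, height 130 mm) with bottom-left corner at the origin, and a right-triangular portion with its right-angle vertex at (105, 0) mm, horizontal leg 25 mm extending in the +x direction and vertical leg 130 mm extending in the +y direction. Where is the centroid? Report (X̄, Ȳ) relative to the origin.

X̄ = 58.97 mm, Ȳ = 62.70 mm

rectangular portion: A = 105 × 130 = 13650.00, centroid at (52.50, 65.00).
triangular portion: A = ½·25·130 = 1625.00, centroid at (113.33, 43.33).
ΣA = 15275.00 mm², ΣAX̄ = 900791.67 mm³, ΣAȲ = 957666.67 mm³.
X̄ = 900791.67/15275.00 = 58.97 mm; Ȳ = 957666.67/15275.00 = 62.70 mm.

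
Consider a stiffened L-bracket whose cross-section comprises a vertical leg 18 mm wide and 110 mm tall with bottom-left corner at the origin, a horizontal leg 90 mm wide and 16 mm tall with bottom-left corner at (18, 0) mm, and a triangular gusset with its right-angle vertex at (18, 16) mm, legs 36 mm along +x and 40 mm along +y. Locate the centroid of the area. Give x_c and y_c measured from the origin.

vertical leg: A = 18 × 110 = 1980.00, centroid at (9.00, 55.00).
horizontal leg: A = 90 × 16 = 1440.00, centroid at (63.00, 8.00).
gusset: A = ½·36·40 = 720.00, centroid at (30.00, 29.33).
ΣA = 4140.00 mm²
ΣAx_c = (1980.00)(9.00) + (1440.00)(63.00) + (720.00)(30.00) = 130140.00 mm³
ΣAy_c = (1980.00)(55.00) + (1440.00)(8.00) + (720.00)(29.33) = 141540.00 mm³
x_c = 130140.00 / 4140.00 = 31.43 mm
y_c = 141540.00 / 4140.00 = 34.19 mm

x_c = 31.43 mm, y_c = 34.19 mm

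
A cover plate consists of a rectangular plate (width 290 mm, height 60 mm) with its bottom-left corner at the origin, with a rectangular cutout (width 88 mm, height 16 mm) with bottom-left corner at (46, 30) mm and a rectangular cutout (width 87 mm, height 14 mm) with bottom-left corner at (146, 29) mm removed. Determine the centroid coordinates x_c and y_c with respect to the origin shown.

Part | A | x̄ᵢ | ȳᵢ | A·x̄ᵢ | A·ȳᵢ
plate | 17400.00 | 145.00 | 30.00 | 2523000.00 | 522000.00
hole 1 | -1408.00 | 90.00 | 38.00 | -126720.00 | -53504.00
hole 2 | -1218.00 | 189.50 | 36.00 | -230811.00 | -43848.00
Σ | 14774.00 |  |  | 2165469.00 | 424648.00
x_c = 2165469.00 / 14774.00 = 146.57 mm
y_c = 424648.00 / 14774.00 = 28.74 mm

x_c = 146.57 mm, y_c = 28.74 mm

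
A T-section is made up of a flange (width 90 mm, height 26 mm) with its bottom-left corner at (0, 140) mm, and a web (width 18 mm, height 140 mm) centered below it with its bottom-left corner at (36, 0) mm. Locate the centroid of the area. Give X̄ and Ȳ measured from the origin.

X̄ = 45.00 mm, Ȳ = 109.96 mm

Part | A | x̄ᵢ | ȳᵢ | A·x̄ᵢ | A·ȳᵢ
web | 2520.00 | 45.00 | 70.00 | 113400.00 | 176400.00
flange | 2340.00 | 45.00 | 153.00 | 105300.00 | 358020.00
Σ | 4860.00 |  |  | 218700.00 | 534420.00
X̄ = 218700.00 / 4860.00 = 45.00 mm
Ȳ = 534420.00 / 4860.00 = 109.96 mm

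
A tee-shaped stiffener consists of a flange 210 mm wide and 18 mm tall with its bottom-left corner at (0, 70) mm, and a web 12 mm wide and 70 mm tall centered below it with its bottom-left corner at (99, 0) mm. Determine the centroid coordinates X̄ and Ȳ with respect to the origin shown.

X̄ = 105.00 mm, Ȳ = 71.00 mm

web: A = 12 × 70 = 840.00, centroid at (105.00, 35.00).
flange: A = 210 × 18 = 3780.00, centroid at (105.00, 79.00).
ΣA = 4620.00 mm²
ΣAX̄ = (840.00)(105.00) + (3780.00)(105.00) = 485100.00 mm³
ΣAȲ = (840.00)(35.00) + (3780.00)(79.00) = 328020.00 mm³
X̄ = 485100.00 / 4620.00 = 105.00 mm
Ȳ = 328020.00 / 4620.00 = 71.00 mm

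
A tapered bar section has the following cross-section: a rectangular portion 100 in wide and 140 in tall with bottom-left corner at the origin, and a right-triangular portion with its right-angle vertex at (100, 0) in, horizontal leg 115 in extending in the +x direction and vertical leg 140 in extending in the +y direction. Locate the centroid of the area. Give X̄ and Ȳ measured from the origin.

Part | A | x̄ᵢ | ȳᵢ | A·x̄ᵢ | A·ȳᵢ
rectangular portion | 14000.00 | 50.00 | 70.00 | 700000.00 | 980000.00
triangular portion | 8050.00 | 138.33 | 46.67 | 1113583.33 | 375666.67
Σ | 22050.00 |  |  | 1813583.33 | 1355666.67
X̄ = 1813583.33 / 22050.00 = 82.25 in
Ȳ = 1355666.67 / 22050.00 = 61.48 in

X̄ = 82.25 in, Ȳ = 61.48 in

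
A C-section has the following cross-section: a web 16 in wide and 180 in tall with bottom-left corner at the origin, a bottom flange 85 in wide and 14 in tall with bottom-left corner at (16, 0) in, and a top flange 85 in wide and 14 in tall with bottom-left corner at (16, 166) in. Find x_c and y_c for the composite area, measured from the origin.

web: A = 16 × 180 = 2880.00, centroid at (8.00, 90.00).
bottom flange: A = 85 × 14 = 1190.00, centroid at (58.50, 7.00).
top flange: A = 85 × 14 = 1190.00, centroid at (58.50, 173.00).
ΣA = 5260.00 in²
ΣAx_c = (2880.00)(8.00) + (1190.00)(58.50) + (1190.00)(58.50) = 162270.00 in³
ΣAy_c = (2880.00)(90.00) + (1190.00)(7.00) + (1190.00)(173.00) = 473400.00 in³
x_c = 162270.00 / 5260.00 = 30.85 in
y_c = 473400.00 / 5260.00 = 90.00 in

x_c = 30.85 in, y_c = 90.00 in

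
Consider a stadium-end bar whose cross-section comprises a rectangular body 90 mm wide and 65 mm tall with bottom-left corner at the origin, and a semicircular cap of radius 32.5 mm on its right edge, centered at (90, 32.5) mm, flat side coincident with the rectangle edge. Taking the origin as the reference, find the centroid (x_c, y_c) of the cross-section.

x_c = 57.99 mm, y_c = 32.50 mm

rectangular body: A = 90 × 65 = 5850.00, centroid at (45.00, 32.50).
semicircular end: A = ½π·32.5² = 1659.15, centroid at (103.79, 32.50).
ΣA = 7509.15 mm², ΣAx_c = 435459.24 mm³, ΣAy_c = 244047.49 mm³.
x_c = 435459.24/7509.15 = 57.99 mm; y_c = 244047.49/7509.15 = 32.50 mm.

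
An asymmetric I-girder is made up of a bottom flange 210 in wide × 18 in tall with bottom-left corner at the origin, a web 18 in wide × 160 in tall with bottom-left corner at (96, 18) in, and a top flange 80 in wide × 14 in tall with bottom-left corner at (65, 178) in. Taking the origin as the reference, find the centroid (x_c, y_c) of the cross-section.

x_c = 105.00 in, y_c = 67.28 in

bottom flange: A = 210 × 18 = 3780.00, centroid at (105.00, 9.00).
web: A = 18 × 160 = 2880.00, centroid at (105.00, 98.00).
top flange: A = 80 × 14 = 1120.00, centroid at (105.00, 185.00).
ΣA = 7780.00 in², ΣAx_c = 816900.00 in³, ΣAy_c = 523460.00 in³.
x_c = 816900.00/7780.00 = 105.00 in; y_c = 523460.00/7780.00 = 67.28 in.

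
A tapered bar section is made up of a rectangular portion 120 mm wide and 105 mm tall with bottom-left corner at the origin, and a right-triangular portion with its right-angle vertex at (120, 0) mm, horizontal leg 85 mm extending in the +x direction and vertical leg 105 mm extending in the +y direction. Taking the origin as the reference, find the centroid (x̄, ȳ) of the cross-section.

x̄ = 83.10 mm, ȳ = 47.92 mm

Part | A | x̄ᵢ | ȳᵢ | A·x̄ᵢ | A·ȳᵢ
rectangular portion | 12600.00 | 60.00 | 52.50 | 756000.00 | 661500.00
triangular portion | 4462.50 | 148.33 | 35.00 | 661937.50 | 156187.50
Σ | 17062.50 |  |  | 1417937.50 | 817687.50
x̄ = 1417937.50 / 17062.50 = 83.10 mm
ȳ = 817687.50 / 17062.50 = 47.92 mm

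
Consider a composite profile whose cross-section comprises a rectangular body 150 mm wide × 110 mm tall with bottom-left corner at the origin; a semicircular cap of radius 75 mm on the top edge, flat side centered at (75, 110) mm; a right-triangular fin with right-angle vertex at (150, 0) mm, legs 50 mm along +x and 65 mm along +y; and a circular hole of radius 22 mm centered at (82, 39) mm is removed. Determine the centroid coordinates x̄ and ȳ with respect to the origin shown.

rectangular body: A = 150 × 110 = 16500.00, centroid at (75.00, 55.00).
semicircular top: A = ½π·75² = 8835.73, centroid at (75.00, 141.83).
triangular fin: A = ½·50·65 = 1625.00, centroid at (166.67, 21.67).
hole: A = −π·22² = -1520.53, centroid at (82.00, 39.00).
ΣA = 25440.20 mm²
ΣAx̄ = (16500.00)(75.00) + (8835.73)(75.00) + (1625.00)(166.67) + (-1520.53)(82.00) = 2046329.50 mm³
ΣAȳ = (16500.00)(55.00) + (8835.73)(141.83) + (1625.00)(21.67) + (-1520.53)(39.00) = 2136587.86 mm³
x̄ = 2046329.50 / 25440.20 = 80.44 mm
ȳ = 2136587.86 / 25440.20 = 83.98 mm

x̄ = 80.44 mm, ȳ = 83.98 mm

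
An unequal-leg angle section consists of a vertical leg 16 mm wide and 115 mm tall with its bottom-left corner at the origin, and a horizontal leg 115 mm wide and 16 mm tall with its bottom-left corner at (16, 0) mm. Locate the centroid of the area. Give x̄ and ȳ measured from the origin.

x̄ = 40.75 mm, ȳ = 32.75 mm

Part | A | x̄ᵢ | ȳᵢ | A·x̄ᵢ | A·ȳᵢ
vertical leg | 1840.00 | 8.00 | 57.50 | 14720.00 | 105800.00
horizontal leg | 1840.00 | 73.50 | 8.00 | 135240.00 | 14720.00
Σ | 3680.00 |  |  | 149960.00 | 120520.00
x̄ = 149960.00 / 3680.00 = 40.75 mm
ȳ = 120520.00 / 3680.00 = 32.75 mm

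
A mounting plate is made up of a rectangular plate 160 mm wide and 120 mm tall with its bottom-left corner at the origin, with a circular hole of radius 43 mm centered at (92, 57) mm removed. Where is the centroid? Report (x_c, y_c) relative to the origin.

plate: A = 160 × 120 = 19200.00, centroid at (80.00, 60.00).
hole: A = −π·43² = -5808.80, centroid at (92.00, 57.00).
ΣA = 13391.20 mm², ΣAx_c = 1001589.96 mm³, ΣAy_c = 820898.13 mm³.
x_c = 1001589.96/13391.20 = 74.79 mm; y_c = 820898.13/13391.20 = 61.30 mm.

x_c = 74.79 mm, y_c = 61.30 mm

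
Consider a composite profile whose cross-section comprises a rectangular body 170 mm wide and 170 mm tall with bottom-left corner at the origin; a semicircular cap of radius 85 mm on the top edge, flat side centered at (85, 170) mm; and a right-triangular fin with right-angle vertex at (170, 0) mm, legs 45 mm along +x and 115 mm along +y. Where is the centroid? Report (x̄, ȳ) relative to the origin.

x̄ = 91.04 mm, ȳ = 114.26 mm

rectangular body: A = 170 × 170 = 28900.00, centroid at (85.00, 85.00).
semicircular top: A = ½π·85² = 11349.00, centroid at (85.00, 206.08).
triangular fin: A = ½·45·115 = 2587.50, centroid at (185.00, 38.33).
ΣA = 42836.50 mm², ΣAx̄ = 3899852.79 mm³, ΣAȳ = 4894434.76 mm³.
x̄ = 3899852.79/42836.50 = 91.04 mm; ȳ = 4894434.76/42836.50 = 114.26 mm.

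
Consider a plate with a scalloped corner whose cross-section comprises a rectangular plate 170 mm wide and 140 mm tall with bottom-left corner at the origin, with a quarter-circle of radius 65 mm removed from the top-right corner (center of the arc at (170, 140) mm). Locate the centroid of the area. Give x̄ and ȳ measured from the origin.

x̄ = 75.70 mm, ȳ = 63.13 mm

Part | A | x̄ᵢ | ȳᵢ | A·x̄ᵢ | A·ȳᵢ
plate | 23800.00 | 85.00 | 70.00 | 2023000.00 | 1666000.00
removed quarter-circle | -3318.31 | 142.41 | 112.41 | -472570.56 | -373021.35
Σ | 20481.69 |  |  | 1550429.44 | 1292978.65
x̄ = 1550429.44 / 20481.69 = 75.70 mm
ȳ = 1292978.65 / 20481.69 = 63.13 mm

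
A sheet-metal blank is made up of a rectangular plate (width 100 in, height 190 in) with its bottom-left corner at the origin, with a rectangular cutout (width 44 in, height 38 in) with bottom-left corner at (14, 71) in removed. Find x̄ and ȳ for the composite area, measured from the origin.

plate: A = 100 × 190 = 19000.00, centroid at (50.00, 95.00).
hole: A = −(44 × 38) = -1672.00, centroid at (36.00, 90.00).
ΣA = 17328.00 in², ΣAx̄ = 889808.00 in³, ΣAȳ = 1654520.00 in³.
x̄ = 889808.00/17328.00 = 51.35 in; ȳ = 1654520.00/17328.00 = 95.48 in.

x̄ = 51.35 in, ȳ = 95.48 in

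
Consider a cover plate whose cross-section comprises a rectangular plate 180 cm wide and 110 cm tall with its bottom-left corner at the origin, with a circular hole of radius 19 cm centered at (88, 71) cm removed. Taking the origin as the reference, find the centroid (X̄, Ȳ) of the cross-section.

X̄ = 90.12 cm, Ȳ = 54.03 cm

plate: A = 180 × 110 = 19800.00, centroid at (90.00, 55.00).
hole: A = −π·19² = -1134.11, centroid at (88.00, 71.00).
ΣA = 18665.89 cm², ΣAX̄ = 1682197.88 cm³, ΣAȲ = 1008477.84 cm³.
X̄ = 1682197.88/18665.89 = 90.12 cm; Ȳ = 1008477.84/18665.89 = 54.03 cm.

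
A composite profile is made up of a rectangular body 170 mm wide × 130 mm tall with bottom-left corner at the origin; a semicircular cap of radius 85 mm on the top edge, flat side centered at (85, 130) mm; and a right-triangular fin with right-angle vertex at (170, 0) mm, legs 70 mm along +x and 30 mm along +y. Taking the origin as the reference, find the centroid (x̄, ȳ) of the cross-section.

x̄ = 88.30 mm, ȳ = 96.58 mm

rectangular body: A = 170 × 130 = 22100.00, centroid at (85.00, 65.00).
semicircular top: A = ½π·85² = 11349.00, centroid at (85.00, 166.08).
triangular fin: A = ½·70·30 = 1050.00, centroid at (193.33, 10.00).
ΣA = 34499.00 mm²
ΣAx̄ = (22100.00)(85.00) + (11349.00)(85.00) + (1050.00)(193.33) = 3046165.29 mm³
ΣAȳ = (22100.00)(65.00) + (11349.00)(166.08) + (1050.00)(10.00) = 3331787.12 mm³
x̄ = 3046165.29 / 34499.00 = 88.30 mm
ȳ = 3331787.12 / 34499.00 = 96.58 mm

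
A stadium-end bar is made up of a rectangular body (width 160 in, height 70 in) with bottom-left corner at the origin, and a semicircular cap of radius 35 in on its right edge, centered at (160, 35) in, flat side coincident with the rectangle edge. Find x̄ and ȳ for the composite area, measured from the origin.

x̄ = 93.91 in, ȳ = 35.00 in

rectangular body: A = 160 × 70 = 11200.00, centroid at (80.00, 35.00).
semicircular end: A = ½π·35² = 1924.23, centroid at (174.85, 35.00).
ΣA = 13124.23 in², ΣAx̄ = 1232459.41 in³, ΣAȳ = 459347.89 in³.
x̄ = 1232459.41/13124.23 = 93.91 in; ȳ = 459347.89/13124.23 = 35.00 in.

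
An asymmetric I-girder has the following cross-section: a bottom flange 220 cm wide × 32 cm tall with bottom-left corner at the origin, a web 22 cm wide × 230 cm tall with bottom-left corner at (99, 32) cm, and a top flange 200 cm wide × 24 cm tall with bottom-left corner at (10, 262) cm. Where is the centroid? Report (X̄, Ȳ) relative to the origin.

bottom flange: A = 220 × 32 = 7040.00, centroid at (110.00, 16.00).
web: A = 22 × 230 = 5060.00, centroid at (110.00, 147.00).
top flange: A = 200 × 24 = 4800.00, centroid at (110.00, 274.00).
ΣA = 16900.00 cm², ΣAX̄ = 1859000.00 cm³, ΣAȲ = 2171660.00 cm³.
X̄ = 1859000.00/16900.00 = 110.00 cm; Ȳ = 2171660.00/16900.00 = 128.50 cm.

X̄ = 110.00 cm, Ȳ = 128.50 cm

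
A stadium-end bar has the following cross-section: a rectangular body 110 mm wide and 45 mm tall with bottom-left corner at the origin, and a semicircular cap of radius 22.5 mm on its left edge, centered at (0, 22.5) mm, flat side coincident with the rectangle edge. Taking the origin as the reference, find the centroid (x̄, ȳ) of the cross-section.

rectangular body: A = 110 × 45 = 4950.00, centroid at (55.00, 22.50).
semicircular end: A = ½π·22.5² = 795.22, centroid at (-9.55, 22.50).
ΣA = 5745.22 mm²
ΣAx̄ = (4950.00)(55.00) + (795.22)(-9.55) = 264656.25 mm³
ΣAȳ = (4950.00)(22.50) + (795.22)(22.50) = 129267.35 mm³
x̄ = 264656.25 / 5745.22 = 46.07 mm
ȳ = 129267.35 / 5745.22 = 22.50 mm

x̄ = 46.07 mm, ȳ = 22.50 mm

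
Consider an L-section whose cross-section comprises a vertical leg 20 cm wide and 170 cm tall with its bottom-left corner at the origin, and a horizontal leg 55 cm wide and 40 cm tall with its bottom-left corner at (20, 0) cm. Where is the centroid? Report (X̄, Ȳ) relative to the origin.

Part | A | x̄ᵢ | ȳᵢ | A·x̄ᵢ | A·ȳᵢ
vertical leg | 3400.00 | 10.00 | 85.00 | 34000.00 | 289000.00
horizontal leg | 2200.00 | 47.50 | 20.00 | 104500.00 | 44000.00
Σ | 5600.00 |  |  | 138500.00 | 333000.00
X̄ = 138500.00 / 5600.00 = 24.73 cm
Ȳ = 333000.00 / 5600.00 = 59.46 cm

X̄ = 24.73 cm, Ȳ = 59.46 cm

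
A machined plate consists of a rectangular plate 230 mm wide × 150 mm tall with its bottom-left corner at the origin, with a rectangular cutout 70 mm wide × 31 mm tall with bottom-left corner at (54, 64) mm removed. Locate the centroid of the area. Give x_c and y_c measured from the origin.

x_c = 116.75 mm, y_c = 74.70 mm

Part | A | x̄ᵢ | ȳᵢ | A·x̄ᵢ | A·ȳᵢ
plate | 34500.00 | 115.00 | 75.00 | 3967500.00 | 2587500.00
hole | -2170.00 | 89.00 | 79.50 | -193130.00 | -172515.00
Σ | 32330.00 |  |  | 3774370.00 | 2414985.00
x_c = 3774370.00 / 32330.00 = 116.75 mm
y_c = 2414985.00 / 32330.00 = 74.70 mm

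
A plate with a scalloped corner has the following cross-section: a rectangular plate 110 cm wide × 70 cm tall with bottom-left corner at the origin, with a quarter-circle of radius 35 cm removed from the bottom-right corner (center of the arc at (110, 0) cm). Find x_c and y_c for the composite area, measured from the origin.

x_c = 49.27 cm, y_c = 37.88 cm

plate: A = 110 × 70 = 7700.00, centroid at (55.00, 35.00).
removed quarter-circle: A = −¼π·35² = -962.11, centroid at (95.15, 14.85).
ΣA = 6737.89 cm²
ΣAx_c = (7700.00)(55.00) + (-962.11)(95.15) = 331959.26 cm³
ΣAy_c = (7700.00)(35.00) + (-962.11)(14.85) = 255208.33 cm³
x_c = 331959.26 / 6737.89 = 49.27 cm
y_c = 255208.33 / 6737.89 = 37.88 cm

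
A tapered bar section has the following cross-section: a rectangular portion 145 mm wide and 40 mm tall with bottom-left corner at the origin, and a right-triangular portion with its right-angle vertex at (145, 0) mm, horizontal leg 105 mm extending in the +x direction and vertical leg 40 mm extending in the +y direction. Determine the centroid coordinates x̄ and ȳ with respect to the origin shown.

Part | A | x̄ᵢ | ȳᵢ | A·x̄ᵢ | A·ȳᵢ
rectangular portion | 5800.00 | 72.50 | 20.00 | 420500.00 | 116000.00
triangular portion | 2100.00 | 180.00 | 13.33 | 378000.00 | 28000.00
Σ | 7900.00 |  |  | 798500.00 | 144000.00
x̄ = 798500.00 / 7900.00 = 101.08 mm
ȳ = 144000.00 / 7900.00 = 18.23 mm

x̄ = 101.08 mm, ȳ = 18.23 mm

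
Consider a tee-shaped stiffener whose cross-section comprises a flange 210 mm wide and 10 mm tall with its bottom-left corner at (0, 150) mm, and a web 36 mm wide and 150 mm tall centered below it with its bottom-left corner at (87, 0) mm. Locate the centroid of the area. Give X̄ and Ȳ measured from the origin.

web: A = 36 × 150 = 5400.00, centroid at (105.00, 75.00).
flange: A = 210 × 10 = 2100.00, centroid at (105.00, 155.00).
ΣA = 7500.00 mm²
ΣAX̄ = (5400.00)(105.00) + (2100.00)(105.00) = 787500.00 mm³
ΣAȲ = (5400.00)(75.00) + (2100.00)(155.00) = 730500.00 mm³
X̄ = 787500.00 / 7500.00 = 105.00 mm
Ȳ = 730500.00 / 7500.00 = 97.40 mm

X̄ = 105.00 mm, Ȳ = 97.40 mm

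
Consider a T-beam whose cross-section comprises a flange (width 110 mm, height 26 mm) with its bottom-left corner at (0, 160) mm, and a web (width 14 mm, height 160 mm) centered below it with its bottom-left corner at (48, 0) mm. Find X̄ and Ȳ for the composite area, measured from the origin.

Part | A | x̄ᵢ | ȳᵢ | A·x̄ᵢ | A·ȳᵢ
web | 2240.00 | 55.00 | 80.00 | 123200.00 | 179200.00
flange | 2860.00 | 55.00 | 173.00 | 157300.00 | 494780.00
Σ | 5100.00 |  |  | 280500.00 | 673980.00
X̄ = 280500.00 / 5100.00 = 55.00 mm
Ȳ = 673980.00 / 5100.00 = 132.15 mm

X̄ = 55.00 mm, Ȳ = 132.15 mm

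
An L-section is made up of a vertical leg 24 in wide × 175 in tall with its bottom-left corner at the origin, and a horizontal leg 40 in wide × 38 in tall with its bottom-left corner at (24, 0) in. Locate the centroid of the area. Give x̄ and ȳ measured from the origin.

vertical leg: A = 24 × 175 = 4200.00, centroid at (12.00, 87.50).
horizontal leg: A = 40 × 38 = 1520.00, centroid at (44.00, 19.00).
ΣA = 5720.00 in², ΣAx̄ = 117280.00 in³, ΣAȳ = 396380.00 in³.
x̄ = 117280.00/5720.00 = 20.50 in; ȳ = 396380.00/5720.00 = 69.30 in.

x̄ = 20.50 in, ȳ = 69.30 in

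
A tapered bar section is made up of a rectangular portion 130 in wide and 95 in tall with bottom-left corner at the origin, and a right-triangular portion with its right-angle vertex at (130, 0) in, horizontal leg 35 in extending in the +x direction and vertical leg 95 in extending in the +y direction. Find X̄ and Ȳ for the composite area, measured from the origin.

X̄ = 74.10 in, Ȳ = 45.62 in

Part | A | x̄ᵢ | ȳᵢ | A·x̄ᵢ | A·ȳᵢ
rectangular portion | 12350.00 | 65.00 | 47.50 | 802750.00 | 586625.00
triangular portion | 1662.50 | 141.67 | 31.67 | 235520.83 | 52645.83
Σ | 14012.50 |  |  | 1038270.83 | 639270.83
X̄ = 1038270.83 / 14012.50 = 74.10 in
Ȳ = 639270.83 / 14012.50 = 45.62 in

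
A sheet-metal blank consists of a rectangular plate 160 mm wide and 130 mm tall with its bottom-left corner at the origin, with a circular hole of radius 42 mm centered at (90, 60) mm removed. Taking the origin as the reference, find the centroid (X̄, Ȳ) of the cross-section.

X̄ = 76.37 mm, Ȳ = 66.82 mm

plate: A = 160 × 130 = 20800.00, centroid at (80.00, 65.00).
hole: A = −π·42² = -5541.77, centroid at (90.00, 60.00).
ΣA = 15258.23 mm²
ΣAX̄ = (20800.00)(80.00) + (-5541.77)(90.00) = 1165240.75 mm³
ΣAȲ = (20800.00)(65.00) + (-5541.77)(60.00) = 1019493.83 mm³
X̄ = 1165240.75 / 15258.23 = 76.37 mm
Ȳ = 1019493.83 / 15258.23 = 66.82 mm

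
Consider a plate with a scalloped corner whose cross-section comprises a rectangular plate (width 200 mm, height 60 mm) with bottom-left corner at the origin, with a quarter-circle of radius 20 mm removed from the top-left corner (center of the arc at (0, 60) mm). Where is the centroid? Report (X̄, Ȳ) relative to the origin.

plate: A = 200 × 60 = 12000.00, centroid at (100.00, 30.00).
removed quarter-circle: A = −¼π·20² = -314.16, centroid at (8.49, 51.51).
ΣA = 11685.84 mm², ΣAX̄ = 1197333.33 mm³, ΣAȲ = 343817.11 mm³.
X̄ = 1197333.33/11685.84 = 102.46 mm; Ȳ = 343817.11/11685.84 = 29.42 mm.

X̄ = 102.46 mm, Ȳ = 29.42 mm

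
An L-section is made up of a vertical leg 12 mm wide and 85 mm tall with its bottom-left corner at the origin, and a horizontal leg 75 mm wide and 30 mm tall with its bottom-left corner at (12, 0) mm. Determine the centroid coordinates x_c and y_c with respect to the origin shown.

x_c = 35.93 mm, y_c = 23.58 mm

vertical leg: A = 12 × 85 = 1020.00, centroid at (6.00, 42.50).
horizontal leg: A = 75 × 30 = 2250.00, centroid at (49.50, 15.00).
ΣA = 3270.00 mm²
ΣAx_c = (1020.00)(6.00) + (2250.00)(49.50) = 117495.00 mm³
ΣAy_c = (1020.00)(42.50) + (2250.00)(15.00) = 77100.00 mm³
x_c = 117495.00 / 3270.00 = 35.93 mm
y_c = 77100.00 / 3270.00 = 23.58 mm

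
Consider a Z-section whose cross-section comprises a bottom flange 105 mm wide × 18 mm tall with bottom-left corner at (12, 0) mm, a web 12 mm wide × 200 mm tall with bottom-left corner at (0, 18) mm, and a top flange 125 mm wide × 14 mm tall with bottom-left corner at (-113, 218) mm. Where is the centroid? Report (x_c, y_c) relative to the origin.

x_c = 7.94 mm, y_c = 114.89 mm

bottom flange: A = 105 × 18 = 1890.00, centroid at (64.50, 9.00).
web: A = 12 × 200 = 2400.00, centroid at (6.00, 118.00).
top flange: A = 125 × 14 = 1750.00, centroid at (-50.50, 225.00).
ΣA = 6040.00 mm²
ΣAx_c = (1890.00)(64.50) + (2400.00)(6.00) + (1750.00)(-50.50) = 47930.00 mm³
ΣAy_c = (1890.00)(9.00) + (2400.00)(118.00) + (1750.00)(225.00) = 693960.00 mm³
x_c = 47930.00 / 6040.00 = 7.94 mm
y_c = 693960.00 / 6040.00 = 114.89 mm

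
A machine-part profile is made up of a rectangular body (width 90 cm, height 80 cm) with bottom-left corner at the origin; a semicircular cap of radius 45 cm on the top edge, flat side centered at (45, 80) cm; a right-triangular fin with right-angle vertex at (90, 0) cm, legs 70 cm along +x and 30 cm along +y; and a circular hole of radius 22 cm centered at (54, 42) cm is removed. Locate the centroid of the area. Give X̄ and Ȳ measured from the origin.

Part | A | x̄ᵢ | ȳᵢ | A·x̄ᵢ | A·ȳᵢ
rectangular body | 7200.00 | 45.00 | 40.00 | 324000.00 | 288000.00
semicircular top | 3180.86 | 45.00 | 99.10 | 143138.82 | 315219.00
triangular fin | 1050.00 | 113.33 | 10.00 | 119000.00 | 10500.00
hole | -1520.53 | 54.00 | 42.00 | -82108.67 | -63862.30
Σ | 9910.33 |  |  | 504030.15 | 549856.71
X̄ = 504030.15 / 9910.33 = 50.86 cm
Ȳ = 549856.71 / 9910.33 = 55.48 cm

X̄ = 50.86 cm, Ȳ = 55.48 cm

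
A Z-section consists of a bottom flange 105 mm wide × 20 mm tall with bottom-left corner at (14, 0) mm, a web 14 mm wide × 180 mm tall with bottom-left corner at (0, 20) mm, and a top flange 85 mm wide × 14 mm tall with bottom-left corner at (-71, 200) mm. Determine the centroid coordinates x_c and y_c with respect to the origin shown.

bottom flange: A = 105 × 20 = 2100.00, centroid at (66.50, 10.00).
web: A = 14 × 180 = 2520.00, centroid at (7.00, 110.00).
top flange: A = 85 × 14 = 1190.00, centroid at (-28.50, 207.00).
ΣA = 5810.00 mm², ΣAx_c = 123375.00 mm³, ΣAy_c = 544530.00 mm³.
x_c = 123375.00/5810.00 = 21.23 mm; y_c = 544530.00/5810.00 = 93.72 mm.

x_c = 21.23 mm, y_c = 93.72 mm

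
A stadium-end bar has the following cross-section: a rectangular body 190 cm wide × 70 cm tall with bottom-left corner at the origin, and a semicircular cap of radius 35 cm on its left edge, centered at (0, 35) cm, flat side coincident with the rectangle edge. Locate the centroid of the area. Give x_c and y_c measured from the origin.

rectangular body: A = 190 × 70 = 13300.00, centroid at (95.00, 35.00).
semicircular end: A = ½π·35² = 1924.23, centroid at (-14.85, 35.00).
ΣA = 15224.23 cm², ΣAx_c = 1234916.67 cm³, ΣAy_c = 532847.89 cm³.
x_c = 1234916.67/15224.23 = 81.12 cm; y_c = 532847.89/15224.23 = 35.00 cm.

x_c = 81.12 cm, y_c = 35.00 cm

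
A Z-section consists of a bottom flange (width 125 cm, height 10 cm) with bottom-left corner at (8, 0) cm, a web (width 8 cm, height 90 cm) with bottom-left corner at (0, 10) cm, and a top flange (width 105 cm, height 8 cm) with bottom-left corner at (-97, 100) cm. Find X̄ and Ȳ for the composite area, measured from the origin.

bottom flange: A = 125 × 10 = 1250.00, centroid at (70.50, 5.00).
web: A = 8 × 90 = 720.00, centroid at (4.00, 55.00).
top flange: A = 105 × 8 = 840.00, centroid at (-44.50, 104.00).
ΣA = 2810.00 cm²
ΣAX̄ = (1250.00)(70.50) + (720.00)(4.00) + (840.00)(-44.50) = 53625.00 cm³
ΣAȲ = (1250.00)(5.00) + (720.00)(55.00) + (840.00)(104.00) = 133210.00 cm³
X̄ = 53625.00 / 2810.00 = 19.08 cm
Ȳ = 133210.00 / 2810.00 = 47.41 cm

X̄ = 19.08 cm, Ȳ = 47.41 cm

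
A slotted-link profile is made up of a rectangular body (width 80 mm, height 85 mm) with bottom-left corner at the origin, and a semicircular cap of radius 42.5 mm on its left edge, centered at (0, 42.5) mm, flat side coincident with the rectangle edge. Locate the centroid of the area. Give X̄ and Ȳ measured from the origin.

Part | A | x̄ᵢ | ȳᵢ | A·x̄ᵢ | A·ȳᵢ
rectangular body | 6800.00 | 40.00 | 42.50 | 272000.00 | 289000.00
semicircular end | 2837.25 | -18.04 | 42.50 | -51177.08 | 120583.16
Σ | 9637.25 |  |  | 220822.92 | 409583.16
X̄ = 220822.92 / 9637.25 = 22.91 mm
Ȳ = 409583.16 / 9637.25 = 42.50 mm

X̄ = 22.91 mm, Ȳ = 42.50 mm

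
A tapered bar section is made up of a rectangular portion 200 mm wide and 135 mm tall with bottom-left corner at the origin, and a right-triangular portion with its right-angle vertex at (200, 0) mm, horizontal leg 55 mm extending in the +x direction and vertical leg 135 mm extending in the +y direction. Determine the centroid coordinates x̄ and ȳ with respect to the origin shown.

x̄ = 114.30 mm, ȳ = 64.78 mm

rectangular portion: A = 200 × 135 = 27000.00, centroid at (100.00, 67.50).
triangular portion: A = ½·55·135 = 3712.50, centroid at (218.33, 45.00).
ΣA = 30712.50 mm², ΣAx̄ = 3510562.50 mm³, ΣAȳ = 1989562.50 mm³.
x̄ = 3510562.50/30712.50 = 114.30 mm; ȳ = 1989562.50/30712.50 = 64.78 mm.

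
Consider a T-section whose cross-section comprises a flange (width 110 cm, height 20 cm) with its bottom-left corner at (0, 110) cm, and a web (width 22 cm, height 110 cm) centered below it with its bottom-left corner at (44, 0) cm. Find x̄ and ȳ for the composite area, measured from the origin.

web: A = 22 × 110 = 2420.00, centroid at (55.00, 55.00).
flange: A = 110 × 20 = 2200.00, centroid at (55.00, 120.00).
ΣA = 4620.00 cm², ΣAx̄ = 254100.00 cm³, ΣAȳ = 397100.00 cm³.
x̄ = 254100.00/4620.00 = 55.00 cm; ȳ = 397100.00/4620.00 = 85.95 cm.

x̄ = 55.00 cm, ȳ = 85.95 cm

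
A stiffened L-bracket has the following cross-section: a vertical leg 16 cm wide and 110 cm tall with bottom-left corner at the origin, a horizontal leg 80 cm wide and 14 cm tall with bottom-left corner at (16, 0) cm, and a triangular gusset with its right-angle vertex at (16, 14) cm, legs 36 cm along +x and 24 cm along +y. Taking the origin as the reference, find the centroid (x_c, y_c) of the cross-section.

x_c = 26.84 cm, y_c = 34.46 cm

vertical leg: A = 16 × 110 = 1760.00, centroid at (8.00, 55.00).
horizontal leg: A = 80 × 14 = 1120.00, centroid at (56.00, 7.00).
gusset: A = ½·36·24 = 432.00, centroid at (28.00, 22.00).
ΣA = 3312.00 cm², ΣAx_c = 88896.00 cm³, ΣAy_c = 114144.00 cm³.
x_c = 88896.00/3312.00 = 26.84 cm; y_c = 114144.00/3312.00 = 34.46 cm.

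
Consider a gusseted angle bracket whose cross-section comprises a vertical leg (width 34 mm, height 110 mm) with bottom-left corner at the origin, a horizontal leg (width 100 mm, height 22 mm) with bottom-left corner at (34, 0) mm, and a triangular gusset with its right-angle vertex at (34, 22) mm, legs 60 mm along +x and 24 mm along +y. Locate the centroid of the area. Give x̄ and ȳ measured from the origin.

vertical leg: A = 34 × 110 = 3740.00, centroid at (17.00, 55.00).
horizontal leg: A = 100 × 22 = 2200.00, centroid at (84.00, 11.00).
gusset: A = ½·60·24 = 720.00, centroid at (54.00, 30.00).
ΣA = 6660.00 mm², ΣAx̄ = 287260.00 mm³, ΣAȳ = 251500.00 mm³.
x̄ = 287260.00/6660.00 = 43.13 mm; ȳ = 251500.00/6660.00 = 37.76 mm.

x̄ = 43.13 mm, ȳ = 37.76 mm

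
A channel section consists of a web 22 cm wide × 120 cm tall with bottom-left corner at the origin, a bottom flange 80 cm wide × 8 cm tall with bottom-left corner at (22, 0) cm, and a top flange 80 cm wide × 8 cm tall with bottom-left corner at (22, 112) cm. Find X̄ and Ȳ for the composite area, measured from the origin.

X̄ = 27.65 cm, Ȳ = 60.00 cm

web: A = 22 × 120 = 2640.00, centroid at (11.00, 60.00).
bottom flange: A = 80 × 8 = 640.00, centroid at (62.00, 4.00).
top flange: A = 80 × 8 = 640.00, centroid at (62.00, 116.00).
ΣA = 3920.00 cm², ΣAX̄ = 108400.00 cm³, ΣAȲ = 235200.00 cm³.
X̄ = 108400.00/3920.00 = 27.65 cm; Ȳ = 235200.00/3920.00 = 60.00 cm.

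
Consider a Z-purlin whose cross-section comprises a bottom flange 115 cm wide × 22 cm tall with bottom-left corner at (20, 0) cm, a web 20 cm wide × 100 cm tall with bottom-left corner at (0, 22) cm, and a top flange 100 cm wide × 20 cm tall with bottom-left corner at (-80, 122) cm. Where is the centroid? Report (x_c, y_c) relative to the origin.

Part | A | x̄ᵢ | ȳᵢ | A·x̄ᵢ | A·ȳᵢ
bottom flange | 2530.00 | 77.50 | 11.00 | 196075.00 | 27830.00
web | 2000.00 | 10.00 | 72.00 | 20000.00 | 144000.00
top flange | 2000.00 | -30.00 | 132.00 | -60000.00 | 264000.00
Σ | 6530.00 |  |  | 156075.00 | 435830.00
x_c = 156075.00 / 6530.00 = 23.90 cm
y_c = 435830.00 / 6530.00 = 66.74 cm

x_c = 23.90 cm, y_c = 66.74 cm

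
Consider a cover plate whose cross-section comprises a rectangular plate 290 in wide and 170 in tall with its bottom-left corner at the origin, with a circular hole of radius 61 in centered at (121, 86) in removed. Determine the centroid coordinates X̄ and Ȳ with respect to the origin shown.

Part | A | x̄ᵢ | ȳᵢ | A·x̄ᵢ | A·ȳᵢ
plate | 49300.00 | 145.00 | 85.00 | 7148500.00 | 4190500.00
hole | -11689.87 | 121.00 | 86.00 | -1414473.82 | -1005328.50
Σ | 37610.13 |  |  | 5734026.18 | 3185171.50
X̄ = 5734026.18 / 37610.13 = 152.46 in
Ȳ = 3185171.50 / 37610.13 = 84.69 in

X̄ = 152.46 in, Ȳ = 84.69 in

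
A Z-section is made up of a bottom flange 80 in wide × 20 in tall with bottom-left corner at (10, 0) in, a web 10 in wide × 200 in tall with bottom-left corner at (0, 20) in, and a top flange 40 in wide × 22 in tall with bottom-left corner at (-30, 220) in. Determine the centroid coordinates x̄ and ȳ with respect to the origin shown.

bottom flange: A = 80 × 20 = 1600.00, centroid at (50.00, 10.00).
web: A = 10 × 200 = 2000.00, centroid at (5.00, 120.00).
top flange: A = 40 × 22 = 880.00, centroid at (-10.00, 231.00).
ΣA = 4480.00 in²
ΣAx̄ = (1600.00)(50.00) + (2000.00)(5.00) + (880.00)(-10.00) = 81200.00 in³
ΣAȳ = (1600.00)(10.00) + (2000.00)(120.00) + (880.00)(231.00) = 459280.00 in³
x̄ = 81200.00 / 4480.00 = 18.12 in
ȳ = 459280.00 / 4480.00 = 102.52 in

x̄ = 18.12 in, ȳ = 102.52 in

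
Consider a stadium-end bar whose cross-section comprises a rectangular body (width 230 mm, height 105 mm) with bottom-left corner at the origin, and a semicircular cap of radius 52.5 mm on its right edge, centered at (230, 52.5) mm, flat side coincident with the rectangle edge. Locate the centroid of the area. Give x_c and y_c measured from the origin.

rectangular body: A = 230 × 105 = 24150.00, centroid at (115.00, 52.50).
semicircular end: A = ½π·52.5² = 4329.51, centroid at (252.28, 52.50).
ΣA = 28479.51 mm²
ΣAx_c = (24150.00)(115.00) + (4329.51)(252.28) = 3869505.45 mm³
ΣAy_c = (24150.00)(52.50) + (4329.51)(52.50) = 1495174.14 mm³
x_c = 3869505.45 / 28479.51 = 135.87 mm
y_c = 1495174.14 / 28479.51 = 52.50 mm

x_c = 135.87 mm, y_c = 52.50 mm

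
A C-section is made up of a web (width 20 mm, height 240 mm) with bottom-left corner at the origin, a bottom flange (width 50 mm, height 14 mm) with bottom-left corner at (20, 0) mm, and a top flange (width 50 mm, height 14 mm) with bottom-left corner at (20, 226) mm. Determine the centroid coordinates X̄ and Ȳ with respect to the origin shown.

X̄ = 17.90 mm, Ȳ = 120.00 mm

Part | A | x̄ᵢ | ȳᵢ | A·x̄ᵢ | A·ȳᵢ
web | 4800.00 | 10.00 | 120.00 | 48000.00 | 576000.00
bottom flange | 700.00 | 45.00 | 7.00 | 31500.00 | 4900.00
top flange | 700.00 | 45.00 | 233.00 | 31500.00 | 163100.00
Σ | 6200.00 |  |  | 111000.00 | 744000.00
X̄ = 111000.00 / 6200.00 = 17.90 mm
Ȳ = 744000.00 / 6200.00 = 120.00 mm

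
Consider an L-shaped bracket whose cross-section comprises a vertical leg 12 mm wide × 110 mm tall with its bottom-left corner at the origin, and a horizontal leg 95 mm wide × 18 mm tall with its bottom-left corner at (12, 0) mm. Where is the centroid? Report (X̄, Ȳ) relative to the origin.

Part | A | x̄ᵢ | ȳᵢ | A·x̄ᵢ | A·ȳᵢ
vertical leg | 1320.00 | 6.00 | 55.00 | 7920.00 | 72600.00
horizontal leg | 1710.00 | 59.50 | 9.00 | 101745.00 | 15390.00
Σ | 3030.00 |  |  | 109665.00 | 87990.00
X̄ = 109665.00 / 3030.00 = 36.19 mm
Ȳ = 87990.00 / 3030.00 = 29.04 mm

X̄ = 36.19 mm, Ȳ = 29.04 mm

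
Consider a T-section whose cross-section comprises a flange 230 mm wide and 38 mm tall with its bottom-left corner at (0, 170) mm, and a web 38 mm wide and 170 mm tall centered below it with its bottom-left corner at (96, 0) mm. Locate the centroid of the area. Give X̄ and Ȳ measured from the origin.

X̄ = 115.00 mm, Ȳ = 144.80 mm

web: A = 38 × 170 = 6460.00, centroid at (115.00, 85.00).
flange: A = 230 × 38 = 8740.00, centroid at (115.00, 189.00).
ΣA = 15200.00 mm²
ΣAX̄ = (6460.00)(115.00) + (8740.00)(115.00) = 1748000.00 mm³
ΣAȲ = (6460.00)(85.00) + (8740.00)(189.00) = 2200960.00 mm³
X̄ = 1748000.00 / 15200.00 = 115.00 mm
Ȳ = 2200960.00 / 15200.00 = 144.80 mm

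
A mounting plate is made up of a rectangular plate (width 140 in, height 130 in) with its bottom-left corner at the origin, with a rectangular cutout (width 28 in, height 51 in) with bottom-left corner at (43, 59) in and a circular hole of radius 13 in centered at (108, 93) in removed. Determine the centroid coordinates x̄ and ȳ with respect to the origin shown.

plate: A = 140 × 130 = 18200.00, centroid at (70.00, 65.00).
hole 1: A = −(28 × 51) = -1428.00, centroid at (57.00, 84.50).
hole 2: A = −π·13² = -530.93, centroid at (108.00, 93.00).
ΣA = 16241.07 in²
ΣAx̄ = (18200.00)(70.00) + (-1428.00)(57.00) + (-530.93)(108.00) = 1135263.65 in³
ΣAȳ = (18200.00)(65.00) + (-1428.00)(84.50) + (-530.93)(93.00) = 1012957.59 in³
x̄ = 1135263.65 / 16241.07 = 69.90 in
ȳ = 1012957.59 / 16241.07 = 62.37 in

x̄ = 69.90 in, ȳ = 62.37 in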